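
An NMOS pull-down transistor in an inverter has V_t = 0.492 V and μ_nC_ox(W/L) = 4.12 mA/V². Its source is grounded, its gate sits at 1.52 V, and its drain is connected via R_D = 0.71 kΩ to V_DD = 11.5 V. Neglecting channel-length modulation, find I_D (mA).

V_GS = V_G = 1.52 V, so V_ov = 1.52 − 0.492 = 1.03 V.
Assume saturation: I_D = ½ k_n V_ov² = 0.5 × 4.12 × 1.03² = 2.18 mA, giving V_DS = V_DD − I_D R_D = 11.5 − 2.18 × 0.71 = 9.95 V.
V_DS = 9.95 V ≥ V_ov = 1.03 V, confirming saturation.

I_D = 2.18 mA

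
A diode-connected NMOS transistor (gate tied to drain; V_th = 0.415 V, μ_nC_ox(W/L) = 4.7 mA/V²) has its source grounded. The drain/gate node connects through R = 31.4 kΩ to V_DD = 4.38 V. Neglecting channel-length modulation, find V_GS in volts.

With gate tied to drain, V_GS = V_DS ≥ V_GS − V_th, so the device is in saturation.
KCL at the drain: ½ k_n (V_GS − V_th)² = (V_DD − V_GS)/R.
Let x = V_GS − 0.415. Then 73.8 x² + x − 3.965 = 0, giving x = 0.225 V (positive root), so V_GS = 0.64 V.
I_D = (V_DD − V_GS)/R = (4.38 − 0.64) / 31.4 = 0.119 mA.

V_GS = 0.640 V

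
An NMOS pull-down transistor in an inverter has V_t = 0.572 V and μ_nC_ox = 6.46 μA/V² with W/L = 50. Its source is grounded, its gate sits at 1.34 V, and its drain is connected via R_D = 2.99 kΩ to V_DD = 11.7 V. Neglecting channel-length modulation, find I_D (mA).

I_D = 0.0953 mA

V_GS = V_G = 1.34 V, so V_ov = 1.34 − 0.572 = 0.768 V.
k_n = μ_nC_ox · (W/L) = 0.323 mA/V².
Assume saturation: I_D = ½ k_n V_ov² = 0.5 × 0.323 × 0.768² = 0.0953 mA, giving V_DS = V_DD − I_D R_D = 11.7 − 0.0953 × 2.99 = 11.4 V.
V_DS = 11.4 V ≥ V_ov = 0.768 V, confirming saturation.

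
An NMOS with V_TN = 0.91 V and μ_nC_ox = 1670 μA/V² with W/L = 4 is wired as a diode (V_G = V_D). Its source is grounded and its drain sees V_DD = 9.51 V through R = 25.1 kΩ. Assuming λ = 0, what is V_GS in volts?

With gate tied to drain, V_GS = V_DS ≥ V_GS − V_TN, so the device is in saturation.
k_n = μ_nC_ox · (W/L) = 6.68 mA/V².
KCL at the drain: ½ k_n (V_GS − V_TN)² = (V_DD − V_GS)/R.
Let x = V_GS − 0.91. Then 83.8 x² + x − 8.6 = 0, giving x = 0.314 V (positive root), so V_GS = 1.22 V.
I_D = (V_DD − V_GS)/R = (9.51 − 1.22) / 25.1 = 0.33 mA.

V_GS = 1.22 V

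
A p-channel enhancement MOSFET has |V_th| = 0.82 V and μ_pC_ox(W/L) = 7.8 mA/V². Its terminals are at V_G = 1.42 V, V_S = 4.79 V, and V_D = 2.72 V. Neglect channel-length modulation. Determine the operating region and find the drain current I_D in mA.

V_SG = V_S − V_G = 4.79 − 1.42 = 3.37 V; V_SD = V_S − V_D = 4.79 − 2.72 = 2.07 V.
V_ov = V_SG − |V_th| = 3.37 − 0.82 = 2.55 V.
Since V_SD = 2.07 V < V_ov = 2.55 V, the device is in the triode region.
I_D = k_p [V_ov · V_SD − ½ V_SD²] = 7.8 × [2.55 × 2.07 − 0.5 × 2.07²] = 24.5 mA.

Triode; I_D = 24.5 mA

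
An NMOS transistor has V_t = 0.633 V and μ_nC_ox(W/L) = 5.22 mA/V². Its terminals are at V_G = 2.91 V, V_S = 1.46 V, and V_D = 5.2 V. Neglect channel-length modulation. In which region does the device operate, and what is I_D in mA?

Saturation; I_D = 1.74 mA

V_GS = V_G − V_S = 2.91 − 1.46 = 1.45 V; V_DS = V_D − V_S = 5.2 − 1.46 = 3.74 V.
V_ov = V_GS − V_t = 1.45 − 0.633 = 0.817 V.
Since V_DS = 3.74 V ≥ V_ov = 0.817 V, the device is in saturation.
I_D = ½ k_n V_ov² = 0.5 × 5.22 × 0.817² = 1.74 mA.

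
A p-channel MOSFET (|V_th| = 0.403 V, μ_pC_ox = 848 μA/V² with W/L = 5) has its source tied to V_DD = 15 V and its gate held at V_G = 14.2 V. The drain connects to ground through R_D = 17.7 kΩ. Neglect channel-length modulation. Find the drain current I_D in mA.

I_D = 0.334 mA

V_SG = V_DD − V_G = 15 − 14.2 = 0.8 V, so V_ov = 0.8 − 0.403 = 0.397 V.
k_p = μ_pC_ox · (W/L) = 4.24 mA/V².
Assume saturation: I_D = ½ k_p V_ov² = 0.5 × 4.24 × 0.397² = 0.334 mA, giving V_SD = V_DD − I_D R_D = 15 − 0.334 × 17.7 = 9.09 V.
V_SD = 9.09 V ≥ V_ov = 0.397 V, confirming saturation.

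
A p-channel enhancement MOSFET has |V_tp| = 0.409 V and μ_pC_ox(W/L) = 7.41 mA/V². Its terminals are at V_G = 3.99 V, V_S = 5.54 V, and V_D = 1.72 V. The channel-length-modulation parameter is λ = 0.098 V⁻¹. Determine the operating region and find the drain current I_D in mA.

Saturation; I_D = 6.63 mA

V_SG = V_S − V_G = 5.54 − 3.99 = 1.55 V; V_SD = V_S − V_D = 5.54 − 1.72 = 3.82 V.
V_ov = V_SG − |V_tp| = 1.55 − 0.409 = 1.14 V.
Since V_SD = 3.82 V ≥ V_ov = 1.14 V, the device is in saturation.
I_D = ½ k_p V_ov² (1 + λ V_SD) = 0.5 × 7.41 × 1.14² × (1 + 0.098 × 3.82) = 6.63 mA.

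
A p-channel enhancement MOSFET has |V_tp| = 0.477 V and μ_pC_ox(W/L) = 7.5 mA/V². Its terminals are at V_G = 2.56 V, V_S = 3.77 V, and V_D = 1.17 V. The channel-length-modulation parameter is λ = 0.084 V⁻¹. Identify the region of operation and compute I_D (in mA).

V_SG = V_S − V_G = 3.77 − 2.56 = 1.21 V; V_SD = V_S − V_D = 3.77 − 1.17 = 2.6 V.
V_ov = V_SG − |V_tp| = 1.21 − 0.477 = 0.733 V.
Since V_SD = 2.6 V ≥ V_ov = 0.733 V, the device is in saturation.
I_D = ½ k_p V_ov² (1 + λ V_SD) = 0.5 × 7.5 × 0.733² × (1 + 0.084 × 2.6) = 2.45 mA.

Saturation; I_D = 2.45 mA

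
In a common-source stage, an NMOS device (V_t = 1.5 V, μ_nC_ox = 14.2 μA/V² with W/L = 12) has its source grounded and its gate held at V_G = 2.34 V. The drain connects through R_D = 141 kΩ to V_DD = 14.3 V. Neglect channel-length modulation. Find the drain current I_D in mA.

I_D = 0.0601 mA

V_GS = V_G = 2.34 V, so V_ov = 2.34 − 1.5 = 0.84 V.
k_n = μ_nC_ox · (W/L) = 0.1704 mA/V².
Assume saturation: I_D = ½ k_n V_ov² = 0.5 × 0.1704 × 0.84² = 0.0601 mA, giving V_DS = V_DD − I_D R_D = 14.3 − 0.0601 × 141 = 5.82 V.
V_DS = 5.82 V ≥ V_ov = 0.84 V, confirming saturation.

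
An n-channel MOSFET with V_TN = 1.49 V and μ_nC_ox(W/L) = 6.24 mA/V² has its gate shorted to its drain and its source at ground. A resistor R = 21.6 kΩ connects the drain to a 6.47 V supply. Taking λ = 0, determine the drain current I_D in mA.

With gate tied to drain, V_GS = V_DS ≥ V_GS − V_TN, so the device is in saturation.
KCL at the drain: ½ k_n (V_GS − V_TN)² = (V_DD − V_GS)/R.
Let x = V_GS − 1.49. Then 67.4 x² + x − 4.98 = 0, giving x = 0.265 V (positive root), so V_GS = 1.75 V.
I_D = (V_DD − V_GS)/R = (6.47 − 1.75) / 21.6 = 0.218 mA.

I_D = 0.218 mA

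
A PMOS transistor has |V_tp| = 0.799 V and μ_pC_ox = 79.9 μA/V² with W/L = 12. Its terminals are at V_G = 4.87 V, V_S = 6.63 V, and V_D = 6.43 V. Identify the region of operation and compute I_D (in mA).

Triode; I_D = 0.165 mA

V_SG = V_S − V_G = 6.63 − 4.87 = 1.76 V; V_SD = V_S − V_D = 6.63 − 6.43 = 0.2 V.
k_p = μ_pC_ox · (W/L) = 0.9588 mA/V².
V_ov = V_SG − |V_tp| = 1.76 − 0.799 = 0.961 V.
Since V_SD = 0.2 V < V_ov = 0.961 V, the device is in the triode region.
I_D = k_p [V_ov · V_SD − ½ V_SD²] = 0.9588 × [0.961 × 0.2 − 0.5 × 0.2²] = 0.165 mA.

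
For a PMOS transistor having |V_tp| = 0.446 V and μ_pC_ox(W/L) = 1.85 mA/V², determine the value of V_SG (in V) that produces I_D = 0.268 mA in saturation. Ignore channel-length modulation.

V_SG = 0.984 V

In saturation I_D = ½ k_p (V_SG − |V_tp|)², so V_SG − |V_tp| = √(2 I_D / k_p) = √(2 × 0.268 / 1.85) = 0.538 V.
V_SG = 0.446 + 0.538 = 0.984 V.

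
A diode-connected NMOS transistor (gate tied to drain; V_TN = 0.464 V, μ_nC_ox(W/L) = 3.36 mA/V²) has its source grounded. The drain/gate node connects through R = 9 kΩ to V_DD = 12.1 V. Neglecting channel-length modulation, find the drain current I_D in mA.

I_D = 1.20 mA

With gate tied to drain, V_GS = V_DS ≥ V_GS − V_TN, so the device is in saturation.
KCL at the drain: ½ k_n (V_GS − V_TN)² = (V_DD − V_GS)/R.
Let x = V_GS − 0.464. Then 15.1 x² + x − 11.64 = 0, giving x = 0.845 V (positive root), so V_GS = 1.31 V.
I_D = (V_DD − V_GS)/R = (12.1 − 1.31) / 9 = 1.2 mA.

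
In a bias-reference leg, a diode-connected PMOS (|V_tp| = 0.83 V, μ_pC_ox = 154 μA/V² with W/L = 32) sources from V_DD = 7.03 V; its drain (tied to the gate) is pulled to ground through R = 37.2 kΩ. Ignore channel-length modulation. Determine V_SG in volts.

With gate tied to drain, V_SG = V_SD ≥ V_SG − |V_tp|, so the device is in saturation.
k_p = μ_pC_ox · (W/L) = 4.928 mA/V².
KCL at the drain: ½ k_p (V_SG − |V_tp|)² = (V_DD − V_SG)/R.
Let x = V_SG − 0.83. Then 91.7 x² + x − 6.2 = 0, giving x = 0.255 V (positive root), so V_SG = 1.08 V.
I_D = (V_DD − V_SG)/R = (7.03 − 1.08) / 37.2 = 0.16 mA.

V_SG = 1.08 V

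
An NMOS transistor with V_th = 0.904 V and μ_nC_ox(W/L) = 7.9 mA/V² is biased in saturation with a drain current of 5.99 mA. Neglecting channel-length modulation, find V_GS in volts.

V_GS = 2.14 V

In saturation I_D = ½ k_n (V_GS − V_th)², so V_GS − V_th = √(2 I_D / k_n) = √(2 × 5.99 / 7.9) = 1.23 V.
V_GS = 0.904 + 1.23 = 2.14 V.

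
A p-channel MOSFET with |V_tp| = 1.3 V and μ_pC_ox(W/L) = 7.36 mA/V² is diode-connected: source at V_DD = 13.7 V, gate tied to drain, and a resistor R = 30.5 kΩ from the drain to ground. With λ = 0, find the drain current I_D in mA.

With gate tied to drain, V_SG = V_SD ≥ V_SG − |V_tp|, so the device is in saturation.
KCL at the drain: ½ k_p (V_SG − |V_tp|)² = (V_DD − V_SG)/R.
Let x = V_SG − 1.3. Then 112 x² + x − 12.4 = 0, giving x = 0.328 V (positive root), so V_SG = 1.63 V.
I_D = (V_DD − V_SG)/R = (13.7 − 1.63) / 30.5 = 0.396 mA.

I_D = 0.396 mA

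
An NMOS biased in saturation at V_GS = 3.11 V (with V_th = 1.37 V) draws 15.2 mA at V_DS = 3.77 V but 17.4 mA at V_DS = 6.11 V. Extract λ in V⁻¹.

With V_GS fixed, I_D ∝ (1 + λ V_DS) in saturation, so I_D2/I_D1 = (1 + λ V_DS2)/(1 + λ V_DS1).
17.4/15.2 = 1.145 = (1 + 6.11 λ)/(1 + 3.77 λ).
Solving: λ (I_D1 V_DS2 − I_D2 V_DS1) = I_D2 − I_D1, so λ = (17.4 − 15.2) / (15.2 × 6.11 − 17.4 × 3.77) = 2.2 / 27.3 = 0.0807 V⁻¹.

λ = 0.0807 V⁻¹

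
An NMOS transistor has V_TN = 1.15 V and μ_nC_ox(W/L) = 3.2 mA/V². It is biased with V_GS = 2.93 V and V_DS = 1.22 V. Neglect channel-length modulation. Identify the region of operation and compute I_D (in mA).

Triode; I_D = 4.57 mA

V_ov = V_GS − V_TN = 2.93 − 1.15 = 1.78 V.
Since V_DS = 1.22 V < V_ov = 1.78 V, the device is in the triode region.
I_D = k_n [V_ov · V_DS − ½ V_DS²] = 3.2 × [1.78 × 1.22 − 0.5 × 1.22²] = 4.57 mA.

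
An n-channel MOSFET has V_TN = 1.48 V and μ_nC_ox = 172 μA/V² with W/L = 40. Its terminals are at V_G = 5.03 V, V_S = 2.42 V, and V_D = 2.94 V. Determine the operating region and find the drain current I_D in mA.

V_GS = V_G − V_S = 5.03 − 2.42 = 2.61 V; V_DS = V_D − V_S = 2.94 − 2.42 = 0.52 V.
k_n = μ_nC_ox · (W/L) = 6.88 mA/V².
V_ov = V_GS − V_TN = 2.61 − 1.48 = 1.13 V.
Since V_DS = 0.52 V < V_ov = 1.13 V, the device is in the triode region.
I_D = k_n [V_ov · V_DS − ½ V_DS²] = 6.88 × [1.13 × 0.52 − 0.5 × 0.52²] = 3.11 mA.

Triode; I_D = 3.11 mA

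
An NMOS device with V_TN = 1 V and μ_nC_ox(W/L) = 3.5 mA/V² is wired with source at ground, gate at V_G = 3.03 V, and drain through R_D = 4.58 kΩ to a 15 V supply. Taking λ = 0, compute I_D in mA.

I_D = 3.16 mA

V_GS = V_G = 3.03 V, so V_ov = 3.03 − 1 = 2.03 V.
Assume saturation: I_D = ½ k_n V_ov² = 0.5 × 3.5 × 2.03² = 7.21 mA, giving V_DS = V_DD − I_D R_D = 15 − 7.21 × 4.58 = -18 V.
But -18 V < V_ov = 2.03 V, so the device is actually in triode.
In triode I_D = k_n[V_ov V_DS − ½ V_DS²] and I_D = (V_DD − V_DS)/R_D. Equating: 8.02 V_DS² − 33.54 V_DS + 15 = 0, giving V_DS = 0.509 V (the root below V_ov).
I_D = (15 − 0.509) / 4.58 = 3.16 mA.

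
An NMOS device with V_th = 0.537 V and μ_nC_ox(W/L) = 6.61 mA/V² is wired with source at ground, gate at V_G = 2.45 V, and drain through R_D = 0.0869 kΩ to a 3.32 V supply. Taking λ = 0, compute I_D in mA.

I_D = 12.1 mA

V_GS = V_G = 2.45 V, so V_ov = 2.45 − 0.537 = 1.91 V.
Assume saturation: I_D = ½ k_n V_ov² = 0.5 × 6.61 × 1.91² = 12.1 mA, giving V_DS = V_DD − I_D R_D = 3.32 − 12.1 × 0.0869 = 2.27 V.
V_DS = 2.27 V ≥ V_ov = 1.91 V, confirming saturation.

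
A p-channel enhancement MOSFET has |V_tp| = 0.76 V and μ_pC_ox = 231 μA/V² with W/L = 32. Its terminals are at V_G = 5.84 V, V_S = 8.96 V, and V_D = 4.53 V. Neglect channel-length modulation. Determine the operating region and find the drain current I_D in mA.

V_SG = V_S − V_G = 8.96 − 5.84 = 3.12 V; V_SD = V_S − V_D = 8.96 − 4.53 = 4.43 V.
k_p = μ_pC_ox · (W/L) = 7.392 mA/V².
V_ov = V_SG − |V_tp| = 3.12 − 0.76 = 2.36 V.
Since V_SD = 4.43 V ≥ V_ov = 2.36 V, the device is in saturation.
I_D = ½ k_p V_ov² = 0.5 × 7.392 × 2.36² = 20.6 mA.

Saturation; I_D = 20.6 mA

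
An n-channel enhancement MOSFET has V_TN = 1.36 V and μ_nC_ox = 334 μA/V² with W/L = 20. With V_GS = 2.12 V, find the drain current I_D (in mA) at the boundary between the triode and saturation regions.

I_D = 1.93 mA

At the boundary V_DS = V_ov = V_GS − V_TN = 2.12 − 1.36 = 0.76 V.
k_n = μ_nC_ox · (W/L) = 6.68 mA/V².
I_D = ½ k_n V_ov² = 0.5 × 6.68 × 0.76² = 1.93 mA.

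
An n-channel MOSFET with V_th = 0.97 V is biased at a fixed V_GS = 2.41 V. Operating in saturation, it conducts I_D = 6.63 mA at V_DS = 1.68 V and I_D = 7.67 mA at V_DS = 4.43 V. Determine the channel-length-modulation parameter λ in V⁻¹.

With V_GS fixed, I_D ∝ (1 + λ V_DS) in saturation, so I_D2/I_D1 = (1 + λ V_DS2)/(1 + λ V_DS1).
7.67/6.63 = 1.157 = (1 + 4.43 λ)/(1 + 1.68 λ).
Solving: λ (I_D1 V_DS2 − I_D2 V_DS1) = I_D2 − I_D1, so λ = (7.67 − 6.63) / (6.63 × 4.43 − 7.67 × 1.68) = 1.04 / 16.5 = 0.0631 V⁻¹.

λ = 0.0631 V⁻¹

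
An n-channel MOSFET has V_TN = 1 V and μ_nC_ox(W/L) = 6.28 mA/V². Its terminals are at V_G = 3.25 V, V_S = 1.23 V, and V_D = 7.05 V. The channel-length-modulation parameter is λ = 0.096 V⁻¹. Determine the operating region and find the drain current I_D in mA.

Saturation; I_D = 5.09 mA

V_GS = V_G − V_S = 3.25 − 1.23 = 2.02 V; V_DS = V_D − V_S = 7.05 − 1.23 = 5.82 V.
V_ov = V_GS − V_TN = 2.02 − 1 = 1.02 V.
Since V_DS = 5.82 V ≥ V_ov = 1.02 V, the device is in saturation.
I_D = ½ k_n V_ov² (1 + λ V_DS) = 0.5 × 6.28 × 1.02² × (1 + 0.096 × 5.82) = 5.09 mA.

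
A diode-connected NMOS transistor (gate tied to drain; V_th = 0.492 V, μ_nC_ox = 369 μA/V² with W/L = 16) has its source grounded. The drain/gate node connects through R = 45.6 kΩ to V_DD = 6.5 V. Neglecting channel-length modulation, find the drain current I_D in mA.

With gate tied to drain, V_GS = V_DS ≥ V_GS − V_th, so the device is in saturation.
k_n = μ_nC_ox · (W/L) = 5.904 mA/V².
KCL at the drain: ½ k_n (V_GS − V_th)² = (V_DD − V_GS)/R.
Let x = V_GS − 0.492. Then 135 x² + x − 6.008 = 0, giving x = 0.208 V (positive root), so V_GS = 0.7 V.
I_D = (V_DD − V_GS)/R = (6.5 − 0.7) / 45.6 = 0.127 mA.

I_D = 0.127 mA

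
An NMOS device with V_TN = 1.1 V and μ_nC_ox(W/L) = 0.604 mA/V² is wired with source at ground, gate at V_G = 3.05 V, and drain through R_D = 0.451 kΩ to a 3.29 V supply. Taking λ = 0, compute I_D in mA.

V_GS = V_G = 3.05 V, so V_ov = 3.05 − 1.1 = 1.95 V.
Assume saturation: I_D = ½ k_n V_ov² = 0.5 × 0.604 × 1.95² = 1.15 mA, giving V_DS = V_DD − I_D R_D = 3.29 − 1.15 × 0.451 = 2.77 V.
V_DS = 2.77 V ≥ V_ov = 1.95 V, confirming saturation.

I_D = 1.15 mA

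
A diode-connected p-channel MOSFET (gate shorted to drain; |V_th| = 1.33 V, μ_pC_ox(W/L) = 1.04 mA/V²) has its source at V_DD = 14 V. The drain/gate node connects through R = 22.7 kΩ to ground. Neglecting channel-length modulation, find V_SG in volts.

With gate tied to drain, V_SG = V_SD ≥ V_SG − |V_th|, so the device is in saturation.
KCL at the drain: ½ k_p (V_SG − |V_th|)² = (V_DD − V_SG)/R.
Let x = V_SG − 1.33. Then 11.8 x² + x − 12.67 = 0, giving x = 0.995 V (positive root), so V_SG = 2.32 V.
I_D = (V_DD − V_SG)/R = (14 − 2.32) / 22.7 = 0.514 mA.

V_SG = 2.32 V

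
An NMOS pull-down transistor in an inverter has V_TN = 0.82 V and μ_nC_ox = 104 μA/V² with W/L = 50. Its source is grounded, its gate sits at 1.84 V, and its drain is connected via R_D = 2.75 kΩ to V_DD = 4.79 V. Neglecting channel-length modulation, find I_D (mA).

I_D = 1.61 mA

V_GS = V_G = 1.84 V, so V_ov = 1.84 − 0.82 = 1.02 V.
k_n = μ_nC_ox · (W/L) = 5.2 mA/V².
Assume saturation: I_D = ½ k_n V_ov² = 0.5 × 5.2 × 1.02² = 2.71 mA, giving V_DS = V_DD − I_D R_D = 4.79 − 2.71 × 2.75 = -2.65 V.
But -2.65 V < V_ov = 1.02 V, so the device is actually in triode.
In triode I_D = k_n[V_ov V_DS − ½ V_DS²] and I_D = (V_DD − V_DS)/R_D. Equating: 7.15 V_DS² − 15.59 V_DS + 4.79 = 0, giving V_DS = 0.37 V (the root below V_ov).
I_D = (4.79 − 0.37) / 2.75 = 1.61 mA.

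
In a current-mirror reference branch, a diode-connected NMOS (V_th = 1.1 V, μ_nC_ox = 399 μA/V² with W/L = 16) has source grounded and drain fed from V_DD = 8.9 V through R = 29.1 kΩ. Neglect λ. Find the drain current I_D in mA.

I_D = 0.258 mA

With gate tied to drain, V_GS = V_DS ≥ V_GS − V_th, so the device is in saturation.
k_n = μ_nC_ox · (W/L) = 6.384 mA/V².
KCL at the drain: ½ k_n (V_GS − V_th)² = (V_DD − V_GS)/R.
Let x = V_GS − 1.1. Then 92.9 x² + x − 7.8 = 0, giving x = 0.284 V (positive root), so V_GS = 1.38 V.
I_D = (V_DD − V_GS)/R = (8.9 − 1.38) / 29.1 = 0.258 mA.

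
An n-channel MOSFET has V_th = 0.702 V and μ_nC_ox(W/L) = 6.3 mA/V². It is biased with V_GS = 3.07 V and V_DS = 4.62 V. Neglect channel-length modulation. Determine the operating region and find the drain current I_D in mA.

Saturation; I_D = 17.7 mA

V_ov = V_GS − V_th = 3.07 − 0.702 = 2.37 V.
Since V_DS = 4.62 V ≥ V_ov = 2.37 V, the device is in saturation.
I_D = ½ k_n V_ov² = 0.5 × 6.3 × 2.37² = 17.7 mA.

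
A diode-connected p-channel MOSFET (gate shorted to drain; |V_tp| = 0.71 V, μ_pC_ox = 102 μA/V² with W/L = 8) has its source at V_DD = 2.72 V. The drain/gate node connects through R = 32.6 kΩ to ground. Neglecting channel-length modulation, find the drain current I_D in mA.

I_D = 0.0508 mA

With gate tied to drain, V_SG = V_SD ≥ V_SG − |V_tp|, so the device is in saturation.
k_p = μ_pC_ox · (W/L) = 0.816 mA/V².
KCL at the drain: ½ k_p (V_SG − |V_tp|)² = (V_DD − V_SG)/R.
Let x = V_SG − 0.71. Then 13.3 x² + x − 2.01 = 0, giving x = 0.353 V (positive root), so V_SG = 1.06 V.
I_D = (V_DD − V_SG)/R = (2.72 − 1.06) / 32.6 = 0.0508 mA.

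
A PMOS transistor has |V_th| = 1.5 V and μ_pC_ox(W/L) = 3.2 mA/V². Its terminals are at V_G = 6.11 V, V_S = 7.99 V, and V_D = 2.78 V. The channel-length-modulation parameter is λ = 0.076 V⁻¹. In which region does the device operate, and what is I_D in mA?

Saturation; I_D = 0.323 mA

V_SG = V_S − V_G = 7.99 − 6.11 = 1.88 V; V_SD = V_S − V_D = 7.99 − 2.78 = 5.21 V.
V_ov = V_SG − |V_th| = 1.88 − 1.5 = 0.38 V.
Since V_SD = 5.21 V ≥ V_ov = 0.38 V, the device is in saturation.
I_D = ½ k_p V_ov² (1 + λ V_SD) = 0.5 × 3.2 × 0.38² × (1 + 0.076 × 5.21) = 0.323 mA.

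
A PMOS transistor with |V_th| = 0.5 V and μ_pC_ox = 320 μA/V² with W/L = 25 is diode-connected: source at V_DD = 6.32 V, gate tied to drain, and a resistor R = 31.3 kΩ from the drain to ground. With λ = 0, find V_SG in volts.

V_SG = 0.712 V

With gate tied to drain, V_SG = V_SD ≥ V_SG − |V_th|, so the device is in saturation.
k_p = μ_pC_ox · (W/L) = 8 mA/V².
KCL at the drain: ½ k_p (V_SG − |V_th|)² = (V_DD − V_SG)/R.
Let x = V_SG − 0.5. Then 125 x² + x − 5.82 = 0, giving x = 0.212 V (positive root), so V_SG = 0.712 V.
I_D = (V_DD − V_SG)/R = (6.32 − 0.712) / 31.3 = 0.179 mA.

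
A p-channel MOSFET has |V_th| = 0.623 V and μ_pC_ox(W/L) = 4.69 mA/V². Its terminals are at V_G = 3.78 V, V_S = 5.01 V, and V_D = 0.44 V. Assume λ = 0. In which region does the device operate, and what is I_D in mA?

V_SG = V_S − V_G = 5.01 − 3.78 = 1.23 V; V_SD = V_S − V_D = 5.01 − 0.44 = 4.57 V.
V_ov = V_SG − |V_th| = 1.23 − 0.623 = 0.607 V.
Since V_SD = 4.57 V ≥ V_ov = 0.607 V, the device is in saturation.
I_D = ½ k_p V_ov² = 0.5 × 4.69 × 0.607² = 0.864 mA.

Saturation; I_D = 0.864 mA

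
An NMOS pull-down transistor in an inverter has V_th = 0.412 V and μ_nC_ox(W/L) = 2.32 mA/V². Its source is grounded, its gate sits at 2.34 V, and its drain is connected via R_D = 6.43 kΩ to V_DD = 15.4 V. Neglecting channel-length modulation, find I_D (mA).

I_D = 2.30 mA

V_GS = V_G = 2.34 V, so V_ov = 2.34 − 0.412 = 1.93 V.
Assume saturation: I_D = ½ k_n V_ov² = 0.5 × 2.32 × 1.93² = 4.31 mA, giving V_DS = V_DD − I_D R_D = 15.4 − 4.31 × 6.43 = -12.3 V.
But -12.3 V < V_ov = 1.93 V, so the device is actually in triode.
In triode I_D = k_n[V_ov V_DS − ½ V_DS²] and I_D = (V_DD − V_DS)/R_D. Equating: 7.46 V_DS² − 29.76 V_DS + 15.4 = 0, giving V_DS = 0.611 V (the root below V_ov).
I_D = (15.4 − 0.611) / 6.43 = 2.3 mA.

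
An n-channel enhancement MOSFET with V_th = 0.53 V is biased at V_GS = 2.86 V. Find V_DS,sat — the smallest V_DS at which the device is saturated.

V_DS,sat = 2.33 V

The boundary between triode and saturation is V_DS = V_GS − V_th = V_ov.
V_ov = 2.86 − 0.53 = 2.33 V.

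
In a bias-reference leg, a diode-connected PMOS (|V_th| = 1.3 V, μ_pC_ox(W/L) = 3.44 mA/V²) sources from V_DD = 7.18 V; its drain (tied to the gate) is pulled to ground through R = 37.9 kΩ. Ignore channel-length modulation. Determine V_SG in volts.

With gate tied to drain, V_SG = V_SD ≥ V_SG − |V_th|, so the device is in saturation.
KCL at the drain: ½ k_p (V_SG − |V_th|)² = (V_DD − V_SG)/R.
Let x = V_SG − 1.3. Then 65.2 x² + x − 5.88 = 0, giving x = 0.293 V (positive root), so V_SG = 1.59 V.
I_D = (V_DD − V_SG)/R = (7.18 − 1.59) / 37.9 = 0.147 mA.

V_SG = 1.59 V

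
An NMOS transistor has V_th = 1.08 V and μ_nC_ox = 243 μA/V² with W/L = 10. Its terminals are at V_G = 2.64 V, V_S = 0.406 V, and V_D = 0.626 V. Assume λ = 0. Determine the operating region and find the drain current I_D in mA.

Triode; I_D = 0.558 mA

V_GS = V_G − V_S = 2.64 − 0.406 = 2.23 V; V_DS = V_D − V_S = 0.626 − 0.406 = 0.22 V.
k_n = μ_nC_ox · (W/L) = 2.43 mA/V².
V_ov = V_GS − V_th = 2.23 − 1.08 = 1.15 V.
Since V_DS = 0.22 V < V_ov = 1.15 V, the device is in the triode region.
I_D = k_n [V_ov · V_DS − ½ V_DS²] = 2.43 × [1.15 × 0.22 − 0.5 × 0.22²] = 0.558 mA.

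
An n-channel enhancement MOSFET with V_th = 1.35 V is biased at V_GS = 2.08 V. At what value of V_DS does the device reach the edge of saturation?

The boundary between triode and saturation is V_DS = V_GS − V_th = V_ov.
V_ov = 2.08 − 1.35 = 0.73 V.

V_DS,sat = 0.730 V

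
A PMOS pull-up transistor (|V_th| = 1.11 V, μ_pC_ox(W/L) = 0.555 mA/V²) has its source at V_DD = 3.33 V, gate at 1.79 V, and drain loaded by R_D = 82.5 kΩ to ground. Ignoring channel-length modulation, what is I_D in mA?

I_D = 0.0378 mA

V_SG = V_DD − V_G = 3.33 − 1.79 = 1.54 V, so V_ov = 1.54 − 1.11 = 0.43 V.
Assume saturation: I_D = ½ k_p V_ov² = 0.5 × 0.555 × 0.43² = 0.0513 mA, giving V_SD = V_DD − I_D R_D = 3.33 − 0.0513 × 82.5 = -0.903 V.
But -0.903 V < V_ov = 0.43 V, so the device is actually in triode.
In triode I_D = k_p[V_ov V_SD − ½ V_SD²] and I_D = (V_DD − V_SD)/R_D. Equating: 22.9 V_SD² − 20.69 V_SD + 3.33 = 0, giving V_SD = 0.21 V (the root below V_ov).
I_D = (3.33 − 0.21) / 82.5 = 0.0378 mA.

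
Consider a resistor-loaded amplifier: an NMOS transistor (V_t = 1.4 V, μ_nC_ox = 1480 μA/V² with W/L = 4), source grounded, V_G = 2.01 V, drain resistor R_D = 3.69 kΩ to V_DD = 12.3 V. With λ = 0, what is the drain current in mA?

V_GS = V_G = 2.01 V, so V_ov = 2.01 − 1.4 = 0.61 V.
k_n = μ_nC_ox · (W/L) = 5.92 mA/V².
Assume saturation: I_D = ½ k_n V_ov² = 0.5 × 5.92 × 0.61² = 1.1 mA, giving V_DS = V_DD − I_D R_D = 12.3 − 1.1 × 3.69 = 8.24 V.
V_DS = 8.24 V ≥ V_ov = 0.61 V, confirming saturation.

I_D = 1.10 mA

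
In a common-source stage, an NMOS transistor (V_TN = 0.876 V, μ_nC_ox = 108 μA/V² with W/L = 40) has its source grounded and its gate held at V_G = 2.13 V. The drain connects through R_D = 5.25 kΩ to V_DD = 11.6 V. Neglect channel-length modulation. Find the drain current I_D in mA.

I_D = 2.12 mA

V_GS = V_G = 2.13 V, so V_ov = 2.13 − 0.876 = 1.25 V.
k_n = μ_nC_ox · (W/L) = 4.32 mA/V².
Assume saturation: I_D = ½ k_n V_ov² = 0.5 × 4.32 × 1.25² = 3.4 mA, giving V_DS = V_DD − I_D R_D = 11.6 − 3.4 × 5.25 = -6.23 V.
But -6.23 V < V_ov = 1.25 V, so the device is actually in triode.
In triode I_D = k_n[V_ov V_DS − ½ V_DS²] and I_D = (V_DD − V_DS)/R_D. Equating: 11.3 V_DS² − 29.44 V_DS + 11.6 = 0, giving V_DS = 0.484 V (the root below V_ov).
I_D = (11.6 − 0.484) / 5.25 = 2.12 mA.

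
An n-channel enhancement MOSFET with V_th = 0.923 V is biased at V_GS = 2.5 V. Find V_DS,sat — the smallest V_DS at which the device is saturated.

V_DS,sat = 1.58 V

The boundary between triode and saturation is V_DS = V_GS − V_th = V_ov.
V_ov = 2.5 − 0.923 = 1.58 V.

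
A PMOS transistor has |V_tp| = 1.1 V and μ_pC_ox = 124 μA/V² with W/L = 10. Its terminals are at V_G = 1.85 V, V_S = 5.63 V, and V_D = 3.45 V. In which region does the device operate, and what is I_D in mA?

V_SG = V_S − V_G = 5.63 − 1.85 = 3.78 V; V_SD = V_S − V_D = 5.63 − 3.45 = 2.18 V.
k_p = μ_pC_ox · (W/L) = 1.24 mA/V².
V_ov = V_SG − |V_tp| = 3.78 − 1.1 = 2.68 V.
Since V_SD = 2.18 V < V_ov = 2.68 V, the device is in the triode region.
I_D = k_p [V_ov · V_SD − ½ V_SD²] = 1.24 × [2.68 × 2.18 − 0.5 × 2.18²] = 4.3 mA.

Triode; I_D = 4.30 mA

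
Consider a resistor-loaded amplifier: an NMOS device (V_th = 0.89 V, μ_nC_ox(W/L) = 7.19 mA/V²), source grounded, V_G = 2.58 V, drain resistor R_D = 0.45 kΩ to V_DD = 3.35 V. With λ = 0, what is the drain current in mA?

I_D = 6.09 mA

V_GS = V_G = 2.58 V, so V_ov = 2.58 − 0.89 = 1.69 V.
Assume saturation: I_D = ½ k_n V_ov² = 0.5 × 7.19 × 1.69² = 10.3 mA, giving V_DS = V_DD − I_D R_D = 3.35 − 10.3 × 0.45 = -1.27 V.
But -1.27 V < V_ov = 1.69 V, so the device is actually in triode.
In triode I_D = k_n[V_ov V_DS − ½ V_DS²] and I_D = (V_DD − V_DS)/R_D. Equating: 1.62 V_DS² − 6.468 V_DS + 3.35 = 0, giving V_DS = 0.611 V (the root below V_ov).
I_D = (3.35 − 0.611) / 0.45 = 6.09 mA.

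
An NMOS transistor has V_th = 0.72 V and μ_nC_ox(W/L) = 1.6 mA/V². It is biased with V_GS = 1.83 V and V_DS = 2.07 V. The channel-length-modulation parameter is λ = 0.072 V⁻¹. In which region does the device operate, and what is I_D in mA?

V_ov = V_GS − V_th = 1.83 − 0.72 = 1.11 V.
Since V_DS = 2.07 V ≥ V_ov = 1.11 V, the device is in saturation.
I_D = ½ k_n V_ov² (1 + λ V_DS) = 0.5 × 1.6 × 1.11² × (1 + 0.072 × 2.07) = 1.13 mA.

Saturation; I_D = 1.13 mA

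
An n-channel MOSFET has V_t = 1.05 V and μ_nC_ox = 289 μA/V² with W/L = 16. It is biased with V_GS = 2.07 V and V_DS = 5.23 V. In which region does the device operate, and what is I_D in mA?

k_n = μ_nC_ox · (W/L) = 4.624 mA/V².
V_ov = V_GS − V_t = 2.07 − 1.05 = 1.02 V.
Since V_DS = 5.23 V ≥ V_ov = 1.02 V, the device is in saturation.
I_D = ½ k_n V_ov² = 0.5 × 4.624 × 1.02² = 2.41 mA.

Saturation; I_D = 2.41 mA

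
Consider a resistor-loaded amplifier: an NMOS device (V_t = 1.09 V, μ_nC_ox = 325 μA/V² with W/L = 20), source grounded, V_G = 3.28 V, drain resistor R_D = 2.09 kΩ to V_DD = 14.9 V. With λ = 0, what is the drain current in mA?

I_D = 6.87 mA

V_GS = V_G = 3.28 V, so V_ov = 3.28 − 1.09 = 2.19 V.
k_n = μ_nC_ox · (W/L) = 6.5 mA/V².
Assume saturation: I_D = ½ k_n V_ov² = 0.5 × 6.5 × 2.19² = 15.6 mA, giving V_DS = V_DD − I_D R_D = 14.9 − 15.6 × 2.09 = -17.7 V.
But -17.7 V < V_ov = 2.19 V, so the device is actually in triode.
In triode I_D = k_n[V_ov V_DS − ½ V_DS²] and I_D = (V_DD − V_DS)/R_D. Equating: 6.79 V_DS² − 30.75 V_DS + 14.9 = 0, giving V_DS = 0.552 V (the root below V_ov).
I_D = (14.9 − 0.552) / 2.09 = 6.87 mA.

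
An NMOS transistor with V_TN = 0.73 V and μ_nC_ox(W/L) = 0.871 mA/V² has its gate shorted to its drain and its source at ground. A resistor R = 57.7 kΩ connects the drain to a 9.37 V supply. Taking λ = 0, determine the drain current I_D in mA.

With gate tied to drain, V_GS = V_DS ≥ V_GS − V_TN, so the device is in saturation.
KCL at the drain: ½ k_n (V_GS − V_TN)² = (V_DD − V_GS)/R.
Let x = V_GS − 0.73. Then 25.1 x² + x − 8.64 = 0, giving x = 0.567 V (positive root), so V_GS = 1.3 V.
I_D = (V_DD − V_GS)/R = (9.37 − 1.3) / 57.7 = 0.14 mA.

I_D = 0.140 mA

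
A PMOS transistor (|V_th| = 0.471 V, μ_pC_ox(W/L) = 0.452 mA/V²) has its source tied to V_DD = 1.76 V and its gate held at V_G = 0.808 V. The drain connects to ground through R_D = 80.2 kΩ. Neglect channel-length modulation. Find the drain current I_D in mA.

I_D = 0.0206 mA

V_SG = V_DD − V_G = 1.76 − 0.808 = 0.952 V, so V_ov = 0.952 − 0.471 = 0.481 V.
Assume saturation: I_D = ½ k_p V_ov² = 0.5 × 0.452 × 0.481² = 0.0523 mA, giving V_SD = V_DD − I_D R_D = 1.76 − 0.0523 × 80.2 = -2.43 V.
But -2.43 V < V_ov = 0.481 V, so the device is actually in triode.
In triode I_D = k_p[V_ov V_SD − ½ V_SD²] and I_D = (V_DD − V_SD)/R_D. Equating: 18.1 V_SD² − 18.44 V_SD + 1.76 = 0, giving V_SD = 0.107 V (the root below V_ov).
I_D = (1.76 − 0.107) / 80.2 = 0.0206 mA.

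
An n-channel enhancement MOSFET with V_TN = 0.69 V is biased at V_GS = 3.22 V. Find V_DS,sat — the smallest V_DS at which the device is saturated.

V_DS,sat = 2.53 V

The boundary between triode and saturation is V_DS = V_GS − V_TN = V_ov.
V_ov = 3.22 − 0.69 = 2.53 V.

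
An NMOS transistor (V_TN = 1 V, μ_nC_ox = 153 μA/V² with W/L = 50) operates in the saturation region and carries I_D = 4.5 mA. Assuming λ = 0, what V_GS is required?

V_GS = 2.08 V

k_n = μ_nC_ox · (W/L) = 7.65 mA/V².
In saturation I_D = ½ k_n (V_GS − V_TN)², so V_GS − V_TN = √(2 I_D / k_n) = √(2 × 4.5 / 7.65) = 1.08 V.
V_GS = 1 + 1.08 = 2.08 V.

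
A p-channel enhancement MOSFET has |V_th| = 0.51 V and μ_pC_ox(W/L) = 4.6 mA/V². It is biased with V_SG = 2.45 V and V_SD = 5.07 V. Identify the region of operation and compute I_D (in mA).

V_ov = V_SG − |V_th| = 2.45 − 0.51 = 1.94 V.
Since V_SD = 5.07 V ≥ V_ov = 1.94 V, the device is in saturation.
I_D = ½ k_p V_ov² = 0.5 × 4.6 × 1.94² = 8.66 mA.

Saturation; I_D = 8.66 mA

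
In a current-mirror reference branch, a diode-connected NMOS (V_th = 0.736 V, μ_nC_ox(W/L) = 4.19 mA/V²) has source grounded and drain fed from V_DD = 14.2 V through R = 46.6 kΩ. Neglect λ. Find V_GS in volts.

V_GS = 1.10 V

With gate tied to drain, V_GS = V_DS ≥ V_GS − V_th, so the device is in saturation.
KCL at the drain: ½ k_n (V_GS − V_th)² = (V_DD − V_GS)/R.
Let x = V_GS − 0.736. Then 97.6 x² + x − 13.46 = 0, giving x = 0.366 V (positive root), so V_GS = 1.1 V.
I_D = (V_DD − V_GS)/R = (14.2 − 1.1) / 46.6 = 0.281 mA.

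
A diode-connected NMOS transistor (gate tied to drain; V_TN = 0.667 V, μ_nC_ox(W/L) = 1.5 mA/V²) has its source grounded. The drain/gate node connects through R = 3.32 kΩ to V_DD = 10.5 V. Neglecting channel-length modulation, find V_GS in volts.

With gate tied to drain, V_GS = V_DS ≥ V_GS − V_TN, so the device is in saturation.
KCL at the drain: ½ k_n (V_GS − V_TN)² = (V_DD − V_GS)/R.
Let x = V_GS − 0.667. Then 2.49 x² + x − 9.833 = 0, giving x = 1.8 V (positive root), so V_GS = 2.46 V.
I_D = (V_DD − V_GS)/R = (10.5 − 2.46) / 3.32 = 2.42 mA.

V_GS = 2.46 V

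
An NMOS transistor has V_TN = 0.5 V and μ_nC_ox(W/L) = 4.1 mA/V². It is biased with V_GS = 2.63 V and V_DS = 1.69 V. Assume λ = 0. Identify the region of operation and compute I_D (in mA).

Triode; I_D = 8.90 mA

V_ov = V_GS − V_TN = 2.63 − 0.5 = 2.13 V.
Since V_DS = 1.69 V < V_ov = 2.13 V, the device is in the triode region.
I_D = k_n [V_ov · V_DS − ½ V_DS²] = 4.1 × [2.13 × 1.69 − 0.5 × 1.69²] = 8.9 mA.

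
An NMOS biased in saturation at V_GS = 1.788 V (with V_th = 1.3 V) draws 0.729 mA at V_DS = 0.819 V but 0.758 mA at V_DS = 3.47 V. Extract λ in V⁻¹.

λ = 0.0152 V⁻¹

With V_GS fixed, I_D ∝ (1 + λ V_DS) in saturation, so I_D2/I_D1 = (1 + λ V_DS2)/(1 + λ V_DS1).
0.758/0.729 = 1.04 = (1 + 3.47 λ)/(1 + 0.819 λ).
Solving: λ (I_D1 V_DS2 − I_D2 V_DS1) = I_D2 − I_D1, so λ = (0.758 − 0.729) / (0.729 × 3.47 − 0.758 × 0.819) = 0.029 / 1.91 = 0.0152 V⁻¹.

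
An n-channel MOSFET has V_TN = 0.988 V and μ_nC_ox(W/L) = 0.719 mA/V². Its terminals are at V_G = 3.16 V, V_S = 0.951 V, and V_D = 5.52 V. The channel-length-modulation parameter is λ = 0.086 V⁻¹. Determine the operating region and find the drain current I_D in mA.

Saturation; I_D = 0.747 mA

V_GS = V_G − V_S = 3.16 − 0.951 = 2.21 V; V_DS = V_D − V_S = 5.52 − 0.951 = 4.57 V.
V_ov = V_GS − V_TN = 2.21 − 0.988 = 1.22 V.
Since V_DS = 4.57 V ≥ V_ov = 1.22 V, the device is in saturation.
I_D = ½ k_n V_ov² (1 + λ V_DS) = 0.5 × 0.719 × 1.22² × (1 + 0.086 × 4.57) = 0.747 mA.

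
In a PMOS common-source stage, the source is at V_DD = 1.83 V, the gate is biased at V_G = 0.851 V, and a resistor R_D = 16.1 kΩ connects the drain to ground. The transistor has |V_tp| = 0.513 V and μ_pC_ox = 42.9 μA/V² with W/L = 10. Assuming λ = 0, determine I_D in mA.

I_D = 0.0466 mA

V_SG = V_DD − V_G = 1.83 − 0.851 = 0.979 V, so V_ov = 0.979 − 0.513 = 0.466 V.
k_p = μ_pC_ox · (W/L) = 0.429 mA/V².
Assume saturation: I_D = ½ k_p V_ov² = 0.5 × 0.429 × 0.466² = 0.0466 mA, giving V_SD = V_DD − I_D R_D = 1.83 − 0.0466 × 16.1 = 1.08 V.
V_SD = 1.08 V ≥ V_ov = 0.466 V, confirming saturation.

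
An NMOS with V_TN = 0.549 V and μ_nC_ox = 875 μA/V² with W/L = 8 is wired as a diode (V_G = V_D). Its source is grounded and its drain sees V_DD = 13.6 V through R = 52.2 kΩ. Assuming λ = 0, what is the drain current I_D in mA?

With gate tied to drain, V_GS = V_DS ≥ V_GS − V_TN, so the device is in saturation.
k_n = μ_nC_ox · (W/L) = 7 mA/V².
KCL at the drain: ½ k_n (V_GS − V_TN)² = (V_DD − V_GS)/R.
Let x = V_GS − 0.549. Then 183 x² + x − 13.05 = 0, giving x = 0.265 V (positive root), so V_GS = 0.814 V.
I_D = (V_DD − V_GS)/R = (13.6 − 0.814) / 52.2 = 0.245 mA.

I_D = 0.245 mA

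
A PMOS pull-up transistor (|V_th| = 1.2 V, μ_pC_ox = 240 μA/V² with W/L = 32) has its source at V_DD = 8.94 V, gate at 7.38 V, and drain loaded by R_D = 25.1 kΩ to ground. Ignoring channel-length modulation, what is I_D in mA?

I_D = 0.350 mA

V_SG = V_DD − V_G = 8.94 − 7.38 = 1.56 V, so V_ov = 1.56 − 1.2 = 0.36 V.
k_p = μ_pC_ox · (W/L) = 7.68 mA/V².
Assume saturation: I_D = ½ k_p V_ov² = 0.5 × 7.68 × 0.36² = 0.498 mA, giving V_SD = V_DD − I_D R_D = 8.94 − 0.498 × 25.1 = -3.55 V.
But -3.55 V < V_ov = 0.36 V, so the device is actually in triode.
In triode I_D = k_p[V_ov V_SD − ½ V_SD²] and I_D = (V_DD − V_SD)/R_D. Equating: 96.4 V_SD² − 70.4 V_SD + 8.94 = 0, giving V_SD = 0.164 V (the root below V_ov).
I_D = (8.94 − 0.164) / 25.1 = 0.35 mA.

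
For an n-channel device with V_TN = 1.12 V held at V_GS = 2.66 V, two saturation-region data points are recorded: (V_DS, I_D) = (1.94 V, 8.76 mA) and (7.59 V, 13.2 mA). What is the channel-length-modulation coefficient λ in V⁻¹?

λ = 0.109 V⁻¹

With V_GS fixed, I_D ∝ (1 + λ V_DS) in saturation, so I_D2/I_D1 = (1 + λ V_DS2)/(1 + λ V_DS1).
13.2/8.76 = 1.507 = (1 + 7.59 λ)/(1 + 1.94 λ).
Solving: λ (I_D1 V_DS2 − I_D2 V_DS1) = I_D2 − I_D1, so λ = (13.2 − 8.76) / (8.76 × 7.59 − 13.2 × 1.94) = 4.44 / 40.9 = 0.109 V⁻¹.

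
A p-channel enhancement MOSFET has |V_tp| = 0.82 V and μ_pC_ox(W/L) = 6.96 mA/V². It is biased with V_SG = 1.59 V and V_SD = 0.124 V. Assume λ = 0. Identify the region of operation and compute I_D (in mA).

V_ov = V_SG − |V_tp| = 1.59 − 0.82 = 0.77 V.
Since V_SD = 0.124 V < V_ov = 0.77 V, the device is in the triode region.
I_D = k_p [V_ov · V_SD − ½ V_SD²] = 6.96 × [0.77 × 0.124 − 0.5 × 0.124²] = 0.611 mA.

Triode; I_D = 0.611 mA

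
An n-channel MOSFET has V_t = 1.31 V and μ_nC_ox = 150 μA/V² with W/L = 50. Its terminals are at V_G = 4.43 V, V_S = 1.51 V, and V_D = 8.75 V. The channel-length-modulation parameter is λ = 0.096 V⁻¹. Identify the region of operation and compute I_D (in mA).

V_GS = V_G − V_S = 4.43 − 1.51 = 2.92 V; V_DS = V_D − V_S = 8.75 − 1.51 = 7.24 V.
k_n = μ_nC_ox · (W/L) = 7.5 mA/V².
V_ov = V_GS − V_t = 2.92 − 1.31 = 1.61 V.
Since V_DS = 7.24 V ≥ V_ov = 1.61 V, the device is in saturation.
I_D = ½ k_n V_ov² (1 + λ V_DS) = 0.5 × 7.5 × 1.61² × (1 + 0.096 × 7.24) = 16.5 mA.

Saturation; I_D = 16.5 mA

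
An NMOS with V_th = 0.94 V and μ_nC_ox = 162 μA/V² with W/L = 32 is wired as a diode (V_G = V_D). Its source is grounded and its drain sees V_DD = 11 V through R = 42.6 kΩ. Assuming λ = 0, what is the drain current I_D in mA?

I_D = 0.229 mA

With gate tied to drain, V_GS = V_DS ≥ V_GS − V_th, so the device is in saturation.
k_n = μ_nC_ox · (W/L) = 5.184 mA/V².
KCL at the drain: ½ k_n (V_GS − V_th)² = (V_DD − V_GS)/R.
Let x = V_GS − 0.94. Then 110 x² + x − 10.06 = 0, giving x = 0.297 V (positive root), so V_GS = 1.24 V.
I_D = (V_DD − V_GS)/R = (11 − 1.24) / 42.6 = 0.229 mA.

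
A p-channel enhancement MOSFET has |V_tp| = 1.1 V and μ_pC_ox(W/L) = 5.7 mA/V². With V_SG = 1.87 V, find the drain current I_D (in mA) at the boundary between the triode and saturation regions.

At the boundary V_SD = V_ov = V_SG − |V_tp| = 1.87 − 1.1 = 0.77 V.
I_D = ½ k_p V_ov² = 0.5 × 5.7 × 0.77² = 1.69 mA.

I_D = 1.69 mA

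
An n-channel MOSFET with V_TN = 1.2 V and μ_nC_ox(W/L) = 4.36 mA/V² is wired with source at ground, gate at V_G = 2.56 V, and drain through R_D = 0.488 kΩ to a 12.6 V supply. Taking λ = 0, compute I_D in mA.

V_GS = V_G = 2.56 V, so V_ov = 2.56 − 1.2 = 1.36 V.
Assume saturation: I_D = ½ k_n V_ov² = 0.5 × 4.36 × 1.36² = 4.03 mA, giving V_DS = V_DD − I_D R_D = 12.6 − 4.03 × 0.488 = 10.6 V.
V_DS = 10.6 V ≥ V_ov = 1.36 V, confirming saturation.

I_D = 4.03 mA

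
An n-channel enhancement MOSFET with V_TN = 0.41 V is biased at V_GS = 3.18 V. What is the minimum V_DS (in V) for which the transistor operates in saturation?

V_DS,sat = 2.77 V

The boundary between triode and saturation is V_DS = V_GS − V_TN = V_ov.
V_ov = 3.18 − 0.41 = 2.77 V.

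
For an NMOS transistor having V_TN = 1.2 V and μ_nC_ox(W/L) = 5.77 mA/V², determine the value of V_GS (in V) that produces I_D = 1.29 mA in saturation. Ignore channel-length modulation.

V_GS = 1.87 V

In saturation I_D = ½ k_n (V_GS − V_TN)², so V_GS − V_TN = √(2 I_D / k_n) = √(2 × 1.29 / 5.77) = 0.669 V.
V_GS = 1.2 + 0.669 = 1.87 V.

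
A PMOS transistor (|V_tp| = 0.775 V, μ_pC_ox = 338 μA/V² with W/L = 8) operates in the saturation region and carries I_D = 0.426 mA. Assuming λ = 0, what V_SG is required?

k_p = μ_pC_ox · (W/L) = 2.704 mA/V².
In saturation I_D = ½ k_p (V_SG − |V_tp|)², so V_SG − |V_tp| = √(2 I_D / k_p) = √(2 × 0.426 / 2.704) = 0.561 V.
V_SG = 0.775 + 0.561 = 1.34 V.

V_SG = 1.34 V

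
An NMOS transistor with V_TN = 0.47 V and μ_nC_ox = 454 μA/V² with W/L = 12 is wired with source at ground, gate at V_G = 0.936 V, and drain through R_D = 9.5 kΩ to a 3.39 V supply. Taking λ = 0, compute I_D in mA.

I_D = 0.340 mA

V_GS = V_G = 0.936 V, so V_ov = 0.936 − 0.47 = 0.466 V.
k_n = μ_nC_ox · (W/L) = 5.448 mA/V².
Assume saturation: I_D = ½ k_n V_ov² = 0.5 × 5.448 × 0.466² = 0.592 mA, giving V_DS = V_DD − I_D R_D = 3.39 − 0.592 × 9.5 = -2.23 V.
But -2.23 V < V_ov = 0.466 V, so the device is actually in triode.
In triode I_D = k_n[V_ov V_DS − ½ V_DS²] and I_D = (V_DD − V_DS)/R_D. Equating: 25.9 V_DS² − 25.12 V_DS + 3.39 = 0, giving V_DS = 0.162 V (the root below V_ov).
I_D = (3.39 − 0.162) / 9.5 = 0.34 mA.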